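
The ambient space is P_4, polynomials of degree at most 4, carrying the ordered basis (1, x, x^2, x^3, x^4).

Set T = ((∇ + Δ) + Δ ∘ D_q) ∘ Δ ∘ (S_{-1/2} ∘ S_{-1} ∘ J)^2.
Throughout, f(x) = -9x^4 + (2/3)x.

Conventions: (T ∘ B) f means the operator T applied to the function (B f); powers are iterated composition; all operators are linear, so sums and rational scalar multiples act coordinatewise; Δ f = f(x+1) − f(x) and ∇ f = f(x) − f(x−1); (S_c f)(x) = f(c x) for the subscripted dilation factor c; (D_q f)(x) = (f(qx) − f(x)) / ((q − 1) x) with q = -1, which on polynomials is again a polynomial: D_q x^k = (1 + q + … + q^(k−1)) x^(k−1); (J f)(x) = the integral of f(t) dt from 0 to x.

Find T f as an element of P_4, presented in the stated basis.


the result is g(x) = -(9/1024)x^4 - (27/1280)x^3 - (207/5120)x^2 + (91/15360)x + 47/6144

J f = -(9/5)x^5 + (1/3)x^2
S_{-1} J f = (9/5)x^5 + (1/3)x^2
S_{-1/2} S_{-1} J f = -(9/160)x^5 + (1/12)x^2
J (S_{-1/2} ∘ S_{-1} ∘ J) f = -(3/320)x^6 + (1/36)x^3
S_{-1} J (S_{-1/2} ∘ S_{-1} ∘ J) f = -(3/320)x^6 - (1/36)x^3
S_{-1/2} S_{-1} J (S_{-1/2} ∘ S_{-1} ∘ J) f = -(3/20480)x^6 + (1/288)x^3
Δ (S_{-1/2} ∘ S_{-1} ∘ J)^2 f = -(9/10240)x^5 - (9/4096)x^4 - (3/1024)x^3 + (101/12288)x^2 + (293/30720)x + 613/184320
∇ Δ (S_{-1/2} ∘ S_{-1} ∘ J)^2 f = -(9/2048)x^4 - (9/2048)x^2 + (1/48)x - 3/10240
Δ Δ (S_{-1/2} ∘ S_{-1} ∘ J)^2 f = -(9/2048)x^4 - (9/512)x^3 - (63/2048)x^2 - (17/3072)x + 361/30720
(∇ + Δ) Δ (S_{-1/2} ∘ S_{-1} ∘ J)^2 f = -(9/1024)x^4 - (9/512)x^3 - (9/256)x^2 + (47/3072)x + 11/960
D_q Δ (S_{-1/2} ∘ S_{-1} ∘ J)^2 f = -(9/10240)x^4 - (3/1024)x^2 + 293/30720
Δ D_q Δ (S_{-1/2} ∘ S_{-1} ∘ J)^2 f = -(9/2560)x^3 - (27/5120)x^2 - (3/320)x - 39/10240
((∇ + Δ) + Δ ∘ D_q) Δ (S_{-1/2} ∘ S_{-1} ∘ J)^2 f = -(9/1024)x^4 - (27/1280)x^3 - (207/5120)x^2 + (91/15360)x + 47/6144


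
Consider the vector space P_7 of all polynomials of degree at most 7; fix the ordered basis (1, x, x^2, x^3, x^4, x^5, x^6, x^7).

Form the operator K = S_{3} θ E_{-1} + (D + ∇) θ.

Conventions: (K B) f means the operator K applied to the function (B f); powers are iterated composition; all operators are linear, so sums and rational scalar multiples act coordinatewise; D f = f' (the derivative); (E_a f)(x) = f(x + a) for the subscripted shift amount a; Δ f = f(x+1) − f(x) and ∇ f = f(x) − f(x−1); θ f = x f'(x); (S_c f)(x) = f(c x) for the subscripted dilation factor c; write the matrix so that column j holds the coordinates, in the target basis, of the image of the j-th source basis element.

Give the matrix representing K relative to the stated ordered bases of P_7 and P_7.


the matrix is [[0, 2, -2, 3, -4, 5, -6, 7]; [0, 3, 2, 0, 4, -10, 18, -28]; [0, 0, 18, -36, 84, -130, 180, -231]; [0, 0, 0, 81, -292, 760, -1500, 2590]; [0, 0, 0, 0, 324, -1570, 4770, -11095]; [0, 0, 0, 0, 0, 1215, -7218, 25368]; [0, 0, 0, 0, 0, 0, 4374, -30520]; [0, 0, 0, 0, 0, 0, 0, 15309]] (rows listed top to bottom)

image of 1: 0
image of x: 3x + 2
image of x^2: 18x^2 + 2x - 2
image of x^3: 81x^3 - 36x^2 + 3
image of x^4: 324x^4 - 292x^3 + 84x^2 + 4x - 4
image of x^5: 1215x^5 - 1570x^4 + 760x^3 - 130x^2 - 10x + 5
image of x^6: 4374x^6 - 7218x^5 + 4770x^4 - 1500x^3 + 180x^2 + 18x - 6
image of x^7: 15309x^7 - 30520x^6 + 25368x^5 - 11095x^4 + 2590x^3 - 231x^2 - 28x + 7
each image's coordinates form column j of the matrix


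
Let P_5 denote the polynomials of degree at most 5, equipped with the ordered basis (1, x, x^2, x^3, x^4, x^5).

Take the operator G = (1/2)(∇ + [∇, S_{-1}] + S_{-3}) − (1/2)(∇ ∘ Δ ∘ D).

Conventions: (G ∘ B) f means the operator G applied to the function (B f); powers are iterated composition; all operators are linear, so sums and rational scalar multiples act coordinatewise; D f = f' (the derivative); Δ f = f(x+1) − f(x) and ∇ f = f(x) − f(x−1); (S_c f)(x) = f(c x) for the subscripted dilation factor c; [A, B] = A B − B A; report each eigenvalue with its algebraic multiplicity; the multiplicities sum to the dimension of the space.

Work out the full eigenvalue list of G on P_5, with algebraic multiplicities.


λ = -243/2 (multiplicity 1), λ = -27/2 (multiplicity 1), λ = -3/2 (multiplicity 1), λ = 1/2 (multiplicity 1), λ = 9/2 (multiplicity 1), λ = 81/2 (multiplicity 1)

image of 1: 1/2
image of x: -(3/2)x - 1/2
image of x^2: (9/2)x^2 + 3x - 1/2
image of x^3: -(27/2)x^3 - (3/2)x^2 - (3/2)x - 7/2
image of x^4: (81/2)x^4 + 6x^3 - 3x^2 - 6x - 1/2
image of x^5: -(243/2)x^5 - (5/2)x^4 - 5x^3 - 35x^2 - (5/2)x - 11/2
the matrix is upper triangular; its diagonal is (1/2, -3/2, 9/2, -27/2, 81/2, -243/2)
for a triangular matrix the eigenvalues are the diagonal entries, with algebraic multiplicity their repetition count


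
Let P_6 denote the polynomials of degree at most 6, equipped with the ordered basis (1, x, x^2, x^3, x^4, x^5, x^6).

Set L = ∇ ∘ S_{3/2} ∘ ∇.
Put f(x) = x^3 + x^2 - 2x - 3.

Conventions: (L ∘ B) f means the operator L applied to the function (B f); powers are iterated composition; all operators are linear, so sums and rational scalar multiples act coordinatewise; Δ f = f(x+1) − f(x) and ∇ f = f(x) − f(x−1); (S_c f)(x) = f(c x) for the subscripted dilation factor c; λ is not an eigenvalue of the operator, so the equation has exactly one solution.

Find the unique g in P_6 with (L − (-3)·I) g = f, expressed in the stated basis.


write g with unknown coordinates in the stated basis and equate coefficients in (L − (-3)·I) g = f
solving from the highest basis element down gives g = (1/3)x^3 + (1/3)x^2 - (13/6)x - 1/12
check: L g = (9/2)x - 11/4
so L g − (-3)·g = x^3 + x^2 - 2x - 3 = f ✓

g(x) = (1/3)x^3 + (1/3)x^2 - (13/6)x - 1/12


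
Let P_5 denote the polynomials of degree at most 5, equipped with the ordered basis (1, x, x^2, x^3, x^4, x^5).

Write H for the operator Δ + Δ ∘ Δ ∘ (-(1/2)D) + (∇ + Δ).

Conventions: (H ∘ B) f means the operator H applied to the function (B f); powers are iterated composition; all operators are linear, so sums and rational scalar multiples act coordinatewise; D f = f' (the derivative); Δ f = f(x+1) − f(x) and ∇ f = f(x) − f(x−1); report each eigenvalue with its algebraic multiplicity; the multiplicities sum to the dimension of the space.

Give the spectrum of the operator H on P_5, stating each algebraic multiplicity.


λ = 0 (multiplicity 6)

image of 1: 0
image of x: 3
image of x^2: 6x + 1
image of x^3: 9x^2 + 3x
image of x^4: 12x^3 + 6x^2 - 11
image of x^5: 15x^4 + 10x^3 - 55x - 32
the matrix is upper triangular; its diagonal is (0, 0, 0, 0, 0, 0)
for a triangular matrix the eigenvalues are the diagonal entries, with algebraic multiplicity their repetition count


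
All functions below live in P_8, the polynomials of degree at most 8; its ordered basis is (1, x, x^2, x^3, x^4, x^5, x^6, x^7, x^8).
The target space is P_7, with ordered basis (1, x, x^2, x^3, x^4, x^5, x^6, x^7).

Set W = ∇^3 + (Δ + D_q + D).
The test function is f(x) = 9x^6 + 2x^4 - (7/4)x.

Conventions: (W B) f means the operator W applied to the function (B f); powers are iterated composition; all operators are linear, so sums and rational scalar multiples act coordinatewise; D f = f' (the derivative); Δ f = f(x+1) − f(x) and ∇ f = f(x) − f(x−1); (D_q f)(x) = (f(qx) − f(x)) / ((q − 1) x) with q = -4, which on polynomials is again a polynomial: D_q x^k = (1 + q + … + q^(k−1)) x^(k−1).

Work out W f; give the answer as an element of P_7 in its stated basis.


g(x) = -7263x^5 + 135x^4 + 1174x^3 - 4713x^2 + 8210x - 19705/4

∇ f = 54x^5 - 135x^4 + 188x^3 - 147x^2 + 62x - 51/4
∇ ∇ f = 270x^4 - 1080x^3 + 1914x^2 - 1668x + 586
∇ ∇ ∇ f = 1080x^3 - 4860x^2 + 8148x - 4932
Δ f = 54x^5 + 135x^4 + 188x^3 + 147x^2 + 62x + 37/4
D_q f = -7371x^5 - 102x^3 - 7/4
D f = 54x^5 + 8x^3 - 7/4
(Δ + D_q + D) f = -7263x^5 + 135x^4 + 94x^3 + 147x^2 + 62x + 23/4
(∇^3 + (Δ + D_q + D)) f = -7263x^5 + 135x^4 + 1174x^3 - 4713x^2 + 8210x - 19705/4


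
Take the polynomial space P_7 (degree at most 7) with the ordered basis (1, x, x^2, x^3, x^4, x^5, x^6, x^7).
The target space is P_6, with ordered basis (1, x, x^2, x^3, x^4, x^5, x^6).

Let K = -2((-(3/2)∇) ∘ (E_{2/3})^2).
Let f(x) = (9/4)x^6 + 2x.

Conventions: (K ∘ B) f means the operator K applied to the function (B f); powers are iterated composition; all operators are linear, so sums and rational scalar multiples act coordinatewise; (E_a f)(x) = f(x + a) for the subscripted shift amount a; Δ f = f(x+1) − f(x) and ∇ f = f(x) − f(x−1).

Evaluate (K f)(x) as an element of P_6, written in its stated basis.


the result is g(x) = (81/2)x^5 + (675/4)x^4 + 315x^3 + (1275/4)x^2 + (341/2)x + 527/12

E_{2/3} f = (9/4)x^6 + 9x^5 + 15x^4 + (40/3)x^3 + (20/3)x^2 + (34/9)x + 124/81
E_{2/3} E_{2/3} f = (9/4)x^6 + 18x^5 + 60x^4 + (320/3)x^3 + (320/3)x^2 + (530/9)x + 1240/81
∇ (E_{2/3})^2 f = (27/2)x^5 + (225/4)x^4 + 105x^3 + (425/4)x^2 + (341/6)x + 527/36
(-(3/2)∇) (E_{2/3})^2 f = -(81/4)x^5 - (675/8)x^4 - (315/2)x^3 - (1275/8)x^2 - (341/4)x - 527/24
(-2((-(3/2)∇) ∘ (E_{2/3})^2)) f = (81/2)x^5 + (675/4)x^4 + 315x^3 + (1275/4)x^2 + (341/2)x + 527/12


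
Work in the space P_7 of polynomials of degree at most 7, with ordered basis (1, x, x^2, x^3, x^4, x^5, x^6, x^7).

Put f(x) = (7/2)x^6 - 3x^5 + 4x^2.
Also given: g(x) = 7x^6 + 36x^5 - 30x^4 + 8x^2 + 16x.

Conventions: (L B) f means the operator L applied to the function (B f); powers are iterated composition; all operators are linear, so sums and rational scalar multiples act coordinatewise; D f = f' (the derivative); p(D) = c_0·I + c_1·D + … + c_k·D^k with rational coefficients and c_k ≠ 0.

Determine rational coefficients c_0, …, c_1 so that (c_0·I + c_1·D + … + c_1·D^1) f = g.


p(D) = 2·I + 2·D, i.e. c_0 = 2, c_1 = 2

D^0 f = (7/2)x^6 - 3x^5 + 4x^2
D^1 f = 21x^5 - 15x^4 + 8x
matching coefficients of g against c_0 f + c_1 Df + … from the top degree down determines the c_i
solution: c_0 = 2, c_1 = 2


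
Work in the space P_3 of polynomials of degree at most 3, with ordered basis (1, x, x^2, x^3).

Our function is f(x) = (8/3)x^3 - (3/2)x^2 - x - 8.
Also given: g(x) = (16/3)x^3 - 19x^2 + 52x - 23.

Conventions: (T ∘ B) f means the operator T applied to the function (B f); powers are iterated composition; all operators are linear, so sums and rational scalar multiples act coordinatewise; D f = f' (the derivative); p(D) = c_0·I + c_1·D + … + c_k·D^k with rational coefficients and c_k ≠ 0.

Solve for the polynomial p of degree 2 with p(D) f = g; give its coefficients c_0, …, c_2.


c_0 = 2, c_1 = -2, c_2 = 3

D^0 f = (8/3)x^3 - (3/2)x^2 - x - 8
D^1 f = 8x^2 - 3x - 1
D^2 f = 16x - 3
matching coefficients of g against c_0 f + c_1 Df + … from the top degree down determines the c_i
solution: c_0 = 2, c_1 = -2, c_2 = 3


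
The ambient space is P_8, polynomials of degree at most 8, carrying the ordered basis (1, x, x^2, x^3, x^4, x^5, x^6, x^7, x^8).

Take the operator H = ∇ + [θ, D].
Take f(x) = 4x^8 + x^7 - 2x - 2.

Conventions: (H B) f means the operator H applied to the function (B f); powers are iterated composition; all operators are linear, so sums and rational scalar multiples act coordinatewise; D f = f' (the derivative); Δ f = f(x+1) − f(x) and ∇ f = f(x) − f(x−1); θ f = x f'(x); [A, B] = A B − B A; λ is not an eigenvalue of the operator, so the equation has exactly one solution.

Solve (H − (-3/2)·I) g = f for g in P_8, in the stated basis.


g(x) = (8/3)x^8 + (2/3)x^7 + (448/9)x^6 - (812/9)x^5 + (1820/3)x^4 - (36428/27)x^3 + (96292/27)x^2 - (43456/9)x + 101920/27

write g with unknown coordinates in the stated basis and equate coefficients in (H − (-3/2)·I) g = f
solving from the highest basis element down gives g = (8/3)x^8 + (2/3)x^7 + (448/9)x^6 - (812/9)x^5 + (1820/3)x^4 - (36428/27)x^3 + (96292/27)x^2 - (43456/9)x + 101920/27
check: H g = -(224/3)x^6 + (406/3)x^5 - 910x^4 + (18214/9)x^3 - (48146/9)x^2 + (21722/3)x - 50978/9
so H g − (-3/2)·g = 4x^8 + x^7 - 2x - 2 = f ✓


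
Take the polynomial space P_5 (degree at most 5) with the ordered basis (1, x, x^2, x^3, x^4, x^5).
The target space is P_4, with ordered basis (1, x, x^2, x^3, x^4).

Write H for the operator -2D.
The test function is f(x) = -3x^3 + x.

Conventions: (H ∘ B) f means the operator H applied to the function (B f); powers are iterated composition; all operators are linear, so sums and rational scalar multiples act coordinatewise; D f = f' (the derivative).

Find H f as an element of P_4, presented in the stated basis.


g(x) = 18x^2 - 2

D f = -9x^2 + 1
(-2D) f = 18x^2 - 2


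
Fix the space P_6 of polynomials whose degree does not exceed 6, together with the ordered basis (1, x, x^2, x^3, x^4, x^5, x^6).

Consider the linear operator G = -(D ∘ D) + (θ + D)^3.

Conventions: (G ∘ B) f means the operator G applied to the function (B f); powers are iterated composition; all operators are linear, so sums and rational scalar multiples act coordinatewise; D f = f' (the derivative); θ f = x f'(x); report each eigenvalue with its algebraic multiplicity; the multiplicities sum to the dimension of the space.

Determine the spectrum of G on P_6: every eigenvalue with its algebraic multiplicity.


image of 1: 0
image of x: x + 1
image of x^2: 8x^2 + 14x + 4
image of x^3: 27x^3 + 57x^2 + 30x + 6
image of x^4: 64x^4 + 148x^3 + 96x^2 + 24x
image of x^5: 125x^5 + 305x^4 + 220x^3 + 60x^2
image of x^6: 216x^6 + 546x^5 + 420x^4 + 120x^3
the matrix is upper triangular; its diagonal is (0, 1, 8, 27, 64, 125, 216)
for a triangular matrix the eigenvalues are the diagonal entries, with algebraic multiplicity their repetition count

λ = 0 (multiplicity 1), λ = 1 (multiplicity 1), λ = 8 (multiplicity 1), λ = 27 (multiplicity 1), λ = 64 (multiplicity 1), λ = 125 (multiplicity 1), λ = 216 (multiplicity 1)


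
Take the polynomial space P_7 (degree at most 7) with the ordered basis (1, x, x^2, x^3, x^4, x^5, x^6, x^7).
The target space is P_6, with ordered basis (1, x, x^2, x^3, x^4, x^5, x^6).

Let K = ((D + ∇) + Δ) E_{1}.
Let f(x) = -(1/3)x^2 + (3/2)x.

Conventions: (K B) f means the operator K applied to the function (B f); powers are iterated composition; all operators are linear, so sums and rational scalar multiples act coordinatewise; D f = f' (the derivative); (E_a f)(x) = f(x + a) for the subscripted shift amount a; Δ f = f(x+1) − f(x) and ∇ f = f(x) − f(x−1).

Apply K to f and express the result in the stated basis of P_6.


the image equals g(x) = -2x + 5/2

E_{1} f = -(1/3)x^2 + (5/6)x + 7/6
D E_{1} f = -(2/3)x + 5/6
∇ E_{1} f = -(2/3)x + 7/6
(D + ∇) E_{1} f = -(4/3)x + 2
Δ E_{1} f = -(2/3)x + 1/2
((D + ∇) + Δ) E_{1} f = -2x + 5/2


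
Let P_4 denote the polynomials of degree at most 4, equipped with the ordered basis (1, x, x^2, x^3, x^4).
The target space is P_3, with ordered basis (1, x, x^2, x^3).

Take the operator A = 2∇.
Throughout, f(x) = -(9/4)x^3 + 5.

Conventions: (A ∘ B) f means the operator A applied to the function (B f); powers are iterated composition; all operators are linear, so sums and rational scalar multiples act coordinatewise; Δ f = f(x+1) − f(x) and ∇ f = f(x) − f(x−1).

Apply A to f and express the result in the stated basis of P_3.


∇ f = -(27/4)x^2 + (27/4)x - 9/4
(2∇) f = -(27/2)x^2 + (27/2)x - 9/2

g(x) = -(27/2)x^2 + (27/2)x - 9/2


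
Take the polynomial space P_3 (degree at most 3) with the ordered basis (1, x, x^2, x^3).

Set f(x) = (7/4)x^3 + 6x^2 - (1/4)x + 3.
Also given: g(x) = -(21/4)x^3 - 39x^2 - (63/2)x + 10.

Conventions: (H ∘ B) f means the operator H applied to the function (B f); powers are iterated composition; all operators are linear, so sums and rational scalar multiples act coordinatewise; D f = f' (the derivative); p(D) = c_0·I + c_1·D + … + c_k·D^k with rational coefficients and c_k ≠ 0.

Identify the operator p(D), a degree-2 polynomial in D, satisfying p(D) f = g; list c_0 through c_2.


D^0 f = (7/4)x^3 + 6x^2 - (1/4)x + 3
D^1 f = (21/4)x^2 + 12x - 1/4
D^2 f = (21/2)x + 12
matching coefficients of g against c_0 f + c_1 Df + … from the top degree down determines the c_i
solution: c_0 = -3, c_1 = -4, c_2 = 3/2

c_0 = -3, c_1 = -4, c_2 = 3/2


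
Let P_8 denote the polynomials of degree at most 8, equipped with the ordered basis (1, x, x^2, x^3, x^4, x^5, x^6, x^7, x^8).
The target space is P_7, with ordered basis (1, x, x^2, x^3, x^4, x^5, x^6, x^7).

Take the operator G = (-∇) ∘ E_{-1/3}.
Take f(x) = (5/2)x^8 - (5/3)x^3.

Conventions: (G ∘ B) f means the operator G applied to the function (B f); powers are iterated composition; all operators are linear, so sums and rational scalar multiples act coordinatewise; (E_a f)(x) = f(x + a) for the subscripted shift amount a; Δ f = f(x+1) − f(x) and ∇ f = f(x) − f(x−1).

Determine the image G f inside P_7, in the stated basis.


E_{-1/3} f = (5/2)x^8 - (20/3)x^7 + (70/9)x^6 - (140/27)x^5 + (175/81)x^4 - (545/243)x^3 + (1285/729)x^2 - (1235/2187)x + 815/13122
∇ E_{-1/3} f = 20x^7 - (350/3)x^6 + (980/3)x^5 - (14875/27)x^4 + (47740/81)x^3 - (32255/81)x^2 + (115295/729)x - 126235/4374
(-∇) E_{-1/3} f = -20x^7 + (350/3)x^6 - (980/3)x^5 + (14875/27)x^4 - (47740/81)x^3 + (32255/81)x^2 - (115295/729)x + 126235/4374

g(x) = -20x^7 + (350/3)x^6 - (980/3)x^5 + (14875/27)x^4 - (47740/81)x^3 + (32255/81)x^2 - (115295/729)x + 126235/4374


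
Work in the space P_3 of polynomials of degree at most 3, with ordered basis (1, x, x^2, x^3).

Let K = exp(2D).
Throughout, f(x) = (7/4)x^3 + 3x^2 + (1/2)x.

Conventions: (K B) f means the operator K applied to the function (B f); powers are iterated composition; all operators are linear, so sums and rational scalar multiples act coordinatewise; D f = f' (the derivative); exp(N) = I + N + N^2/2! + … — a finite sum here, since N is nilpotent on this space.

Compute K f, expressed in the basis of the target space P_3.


order-1 term: (21/2)x^2 + 12x + 1
order-2 term: 21x + 12
order-3 term: 14
the series for exp(2D) f terminates at order 3
exp(2D) f = (7/4)x^3 + (27/2)x^2 + (67/2)x + 27

g(x) = (7/4)x^3 + (27/2)x^2 + (67/2)x + 27


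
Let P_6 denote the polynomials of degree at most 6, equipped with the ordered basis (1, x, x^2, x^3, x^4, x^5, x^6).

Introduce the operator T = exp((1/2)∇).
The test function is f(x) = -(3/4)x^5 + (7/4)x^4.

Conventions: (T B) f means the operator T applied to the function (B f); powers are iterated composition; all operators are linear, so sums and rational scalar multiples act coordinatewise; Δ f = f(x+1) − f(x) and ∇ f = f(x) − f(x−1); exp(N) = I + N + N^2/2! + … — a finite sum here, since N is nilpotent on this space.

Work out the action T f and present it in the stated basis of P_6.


g(x) = -(3/4)x^5 - (1/8)x^4 + (43/8)x^3 - (27/16)x^2 - (191/64)x + 195/128

order-1 term: -(15/8)x^4 + (29/4)x^3 - 9x^2 + (43/8)x - 5/4
order-2 term: -(15/8)x^3 + (33/4)x^2 - (189/16)x + 47/8
order-3 term: -(15/16)x^2 + (59/16)x - 117/32
order-4 term: -(15/64)x + 37/64
order-5 term: -3/128
the series for exp((1/2)∇) f terminates at order 5
exp((1/2)∇) f = -(3/4)x^5 - (1/8)x^4 + (43/8)x^3 - (27/16)x^2 - (191/64)x + 195/128


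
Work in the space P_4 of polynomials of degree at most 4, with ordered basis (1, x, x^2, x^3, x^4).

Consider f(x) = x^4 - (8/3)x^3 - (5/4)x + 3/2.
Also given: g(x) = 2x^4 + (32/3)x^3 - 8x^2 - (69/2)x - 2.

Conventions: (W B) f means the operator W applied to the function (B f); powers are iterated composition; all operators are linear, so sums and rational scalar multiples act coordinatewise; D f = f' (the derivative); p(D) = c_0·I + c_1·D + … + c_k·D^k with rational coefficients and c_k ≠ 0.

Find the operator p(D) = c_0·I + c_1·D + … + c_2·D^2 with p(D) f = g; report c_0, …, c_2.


D^0 f = x^4 - (8/3)x^3 - (5/4)x + 3/2
D^1 f = 4x^3 - 8x^2 - 5/4
D^2 f = 12x^2 - 16x
matching coefficients of g against c_0 f + c_1 Df + … from the top degree down determines the c_i
solution: c_0 = 2, c_1 = 4, c_2 = 2

p(D) = 2·I + 4·D + 2·D^2, i.e. c_0 = 2, c_1 = 4, c_2 = 2


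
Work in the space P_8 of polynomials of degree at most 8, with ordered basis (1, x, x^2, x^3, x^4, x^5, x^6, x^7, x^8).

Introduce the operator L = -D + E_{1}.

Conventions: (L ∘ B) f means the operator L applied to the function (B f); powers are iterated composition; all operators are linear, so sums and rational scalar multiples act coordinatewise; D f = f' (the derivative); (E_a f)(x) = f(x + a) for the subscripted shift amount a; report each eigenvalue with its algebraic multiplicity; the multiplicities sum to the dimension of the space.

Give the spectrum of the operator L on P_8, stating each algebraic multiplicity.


λ = 1 (multiplicity 9)

image of 1: 1
image of x: x
image of x^2: x^2 + 1
image of x^3: x^3 + 3x + 1
image of x^4: x^4 + 6x^2 + 4x + 1
image of x^5: x^5 + 10x^3 + 10x^2 + 5x + 1
image of x^6: x^6 + 15x^4 + 20x^3 + 15x^2 + 6x + 1
image of x^7: x^7 + 21x^5 + 35x^4 + 35x^3 + 21x^2 + 7x + 1
image of x^8: x^8 + 28x^6 + 56x^5 + 70x^4 + 56x^3 + 28x^2 + 8x + 1
the matrix is upper triangular; its diagonal is (1, 1, 1, 1, 1, 1, 1, 1, 1)
for a triangular matrix the eigenvalues are the diagonal entries, with algebraic multiplicity their repetition count


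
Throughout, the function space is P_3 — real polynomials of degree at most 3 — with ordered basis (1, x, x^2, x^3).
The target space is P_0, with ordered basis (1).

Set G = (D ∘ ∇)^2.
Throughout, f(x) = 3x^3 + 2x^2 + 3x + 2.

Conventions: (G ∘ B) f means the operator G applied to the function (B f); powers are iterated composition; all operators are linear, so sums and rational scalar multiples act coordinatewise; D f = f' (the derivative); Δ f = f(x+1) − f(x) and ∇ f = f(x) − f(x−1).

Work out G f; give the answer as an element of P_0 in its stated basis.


∇ f = 9x^2 - 5x + 4
D ∇ f = 18x - 5
∇ (D ∘ ∇) f = 18
D ∇ (D ∘ ∇) f = 0

the image equals g(x) = 0


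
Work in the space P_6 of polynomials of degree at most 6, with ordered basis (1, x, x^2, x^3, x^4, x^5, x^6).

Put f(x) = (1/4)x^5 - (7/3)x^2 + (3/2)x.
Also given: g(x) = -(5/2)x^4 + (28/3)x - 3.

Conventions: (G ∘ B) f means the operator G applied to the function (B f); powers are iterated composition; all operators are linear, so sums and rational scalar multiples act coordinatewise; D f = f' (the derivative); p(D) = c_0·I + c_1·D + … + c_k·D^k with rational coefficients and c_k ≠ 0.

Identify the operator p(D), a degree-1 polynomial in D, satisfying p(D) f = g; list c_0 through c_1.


D^0 f = (1/4)x^5 - (7/3)x^2 + (3/2)x
D^1 f = (5/4)x^4 - (14/3)x + 3/2
matching coefficients of g against c_0 f + c_1 Df + … from the top degree down determines the c_i
solution: c_0 = 0, c_1 = -2

p(D) = -2·D, i.e. c_0 = 0, c_1 = -2


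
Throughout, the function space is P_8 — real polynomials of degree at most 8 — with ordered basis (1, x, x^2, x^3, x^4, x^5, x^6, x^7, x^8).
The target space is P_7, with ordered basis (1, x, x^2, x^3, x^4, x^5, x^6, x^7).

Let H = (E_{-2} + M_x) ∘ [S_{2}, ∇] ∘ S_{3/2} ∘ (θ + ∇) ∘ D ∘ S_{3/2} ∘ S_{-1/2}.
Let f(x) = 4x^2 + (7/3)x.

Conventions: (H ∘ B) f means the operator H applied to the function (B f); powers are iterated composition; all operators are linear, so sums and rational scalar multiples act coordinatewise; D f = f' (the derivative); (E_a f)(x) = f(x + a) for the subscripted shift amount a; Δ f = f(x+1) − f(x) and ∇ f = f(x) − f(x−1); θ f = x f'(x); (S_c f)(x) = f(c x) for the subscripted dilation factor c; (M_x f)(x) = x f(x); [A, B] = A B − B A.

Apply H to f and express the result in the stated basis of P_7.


S_{-1/2} f = x^2 - (7/6)x
S_{3/2} S_{-1/2} f = (9/4)x^2 - (7/4)x
D S_{3/2} S_{-1/2} f = (9/2)x - 7/4
θ (D ∘ S_{3/2} ∘ S_{-1/2}) f = (9/2)x
∇ (D ∘ S_{3/2} ∘ S_{-1/2}) f = 9/2
(θ + ∇) (D ∘ S_{3/2} ∘ S_{-1/2}) f = (9/2)x + 9/2
S_{3/2} (θ + ∇) (D ∘ S_{3/2} ∘ S_{-1/2}) f = (27/4)x + 9/2
∇ (S_{3/2} ∘ (θ + ∇) ∘ D ∘ S_{3/2} ∘ S_{-1/2}) f = 27/4
S_{2} ∇ (S_{3/2} ∘ (θ + ∇) ∘ D ∘ S_{3/2} ∘ S_{-1/2}) f = 27/4
S_{2} (S_{3/2} ∘ (θ + ∇) ∘ D ∘ S_{3/2} ∘ S_{-1/2}) f = (27/2)x + 9/2
∇ S_{2} (S_{3/2} ∘ (θ + ∇) ∘ D ∘ S_{3/2} ∘ S_{-1/2}) f = 27/2
[S_{2}, ∇] (S_{3/2} ∘ (θ + ∇) ∘ D ∘ S_{3/2} ∘ S_{-1/2}) f = -27/4
E_{-2} [S_{2}, ∇] (S_{3/2} ∘ (θ + ∇) ∘ D ∘ S_{3/2} ∘ S_{-1/2}) f = -27/4
M_x [S_{2}, ∇] (S_{3/2} ∘ (θ + ∇) ∘ D ∘ S_{3/2} ∘ S_{-1/2}) f = -(27/4)x
(E_{-2} + M_x) [S_{2}, ∇] (S_{3/2} ∘ (θ + ∇) ∘ D ∘ S_{3/2} ∘ S_{-1/2}) f = -(27/4)x - 27/4

g(x) = -(27/4)x - 27/4


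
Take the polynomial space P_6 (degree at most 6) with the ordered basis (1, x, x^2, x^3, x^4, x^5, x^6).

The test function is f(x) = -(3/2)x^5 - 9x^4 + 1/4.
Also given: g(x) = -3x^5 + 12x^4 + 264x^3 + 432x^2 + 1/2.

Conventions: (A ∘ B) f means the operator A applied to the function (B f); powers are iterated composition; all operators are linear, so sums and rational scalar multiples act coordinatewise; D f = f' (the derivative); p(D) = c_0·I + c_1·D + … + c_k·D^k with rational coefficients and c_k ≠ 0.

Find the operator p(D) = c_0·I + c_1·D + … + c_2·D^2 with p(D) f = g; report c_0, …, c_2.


c_0 = 2, c_1 = -4, c_2 = -4

D^0 f = -(3/2)x^5 - 9x^4 + 1/4
D^1 f = -(15/2)x^4 - 36x^3
D^2 f = -30x^3 - 108x^2
matching coefficients of g against c_0 f + c_1 Df + … from the top degree down determines the c_i
solution: c_0 = 2, c_1 = -4, c_2 = -4


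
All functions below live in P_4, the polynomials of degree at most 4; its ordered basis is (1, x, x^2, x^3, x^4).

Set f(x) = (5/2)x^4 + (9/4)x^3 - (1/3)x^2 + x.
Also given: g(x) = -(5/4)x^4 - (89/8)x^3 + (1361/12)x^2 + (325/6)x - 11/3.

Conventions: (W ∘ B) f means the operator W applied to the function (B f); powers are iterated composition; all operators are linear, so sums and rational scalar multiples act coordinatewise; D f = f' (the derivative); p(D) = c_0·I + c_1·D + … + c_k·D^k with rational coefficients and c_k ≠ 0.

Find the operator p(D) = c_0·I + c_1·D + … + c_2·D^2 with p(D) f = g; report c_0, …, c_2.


D^0 f = (5/2)x^4 + (9/4)x^3 - (1/3)x^2 + x
D^1 f = 10x^3 + (27/4)x^2 - (2/3)x + 1
D^2 f = 30x^2 + (27/2)x - 2/3
matching coefficients of g against c_0 f + c_1 Df + … from the top degree down determines the c_i
solution: c_0 = -1/2, c_1 = -1, c_2 = 4

c_0 = -1/2, c_1 = -1, c_2 = 4


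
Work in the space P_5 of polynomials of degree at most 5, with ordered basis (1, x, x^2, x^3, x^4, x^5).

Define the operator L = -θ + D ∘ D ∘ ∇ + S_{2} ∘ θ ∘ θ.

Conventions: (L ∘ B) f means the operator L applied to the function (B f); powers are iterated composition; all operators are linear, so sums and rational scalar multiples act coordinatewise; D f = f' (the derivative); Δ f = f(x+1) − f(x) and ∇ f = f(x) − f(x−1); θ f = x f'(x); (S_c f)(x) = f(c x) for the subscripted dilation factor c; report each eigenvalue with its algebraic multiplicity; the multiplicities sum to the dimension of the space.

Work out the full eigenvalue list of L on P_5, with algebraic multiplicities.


image of 1: 0
image of x: x
image of x^2: 14x^2
image of x^3: 69x^3 + 6
image of x^4: 252x^4 + 24x - 12
image of x^5: 795x^5 + 60x^2 - 60x + 20
the matrix is upper triangular; its diagonal is (0, 1, 14, 69, 252, 795)
for a triangular matrix the eigenvalues are the diagonal entries, with algebraic multiplicity their repetition count

λ = 0 (multiplicity 1), λ = 1 (multiplicity 1), λ = 14 (multiplicity 1), λ = 69 (multiplicity 1), λ = 252 (multiplicity 1), λ = 795 (multiplicity 1)


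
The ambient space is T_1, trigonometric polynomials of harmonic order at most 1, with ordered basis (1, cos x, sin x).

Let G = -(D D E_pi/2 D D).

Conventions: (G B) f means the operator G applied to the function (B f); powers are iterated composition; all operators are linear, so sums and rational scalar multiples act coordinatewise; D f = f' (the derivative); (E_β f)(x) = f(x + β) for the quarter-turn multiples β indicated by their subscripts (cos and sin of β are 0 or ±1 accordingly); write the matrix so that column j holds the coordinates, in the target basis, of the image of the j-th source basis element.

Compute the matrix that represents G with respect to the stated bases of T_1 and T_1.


image of 1: 0
image of cos x: sin x
image of sin x: -cos x
each image's coordinates form column j of the matrix

the matrix is [[0, 0, 0]; [0, 0, -1]; [0, 1, 0]] (rows listed top to bottom)


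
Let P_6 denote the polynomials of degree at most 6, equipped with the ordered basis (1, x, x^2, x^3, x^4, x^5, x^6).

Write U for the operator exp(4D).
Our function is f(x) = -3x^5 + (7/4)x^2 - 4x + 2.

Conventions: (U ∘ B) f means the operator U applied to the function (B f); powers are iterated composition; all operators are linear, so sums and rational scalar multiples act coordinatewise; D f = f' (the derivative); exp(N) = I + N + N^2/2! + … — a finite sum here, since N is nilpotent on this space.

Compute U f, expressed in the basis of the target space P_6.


the image equals g(x) = -3x^5 - 60x^4 - 480x^3 - (7673/4)x^2 - 3830x - 3058

order-1 term: -60x^4 + 14x - 16
order-2 term: -480x^3 + 28
order-3 term: -1920x^2
order-4 term: -3840x
order-5 term: -3072
the series for exp(4D) f terminates at order 5
exp(4D) f = -3x^5 - 60x^4 - 480x^3 - (7673/4)x^2 - 3830x - 3058


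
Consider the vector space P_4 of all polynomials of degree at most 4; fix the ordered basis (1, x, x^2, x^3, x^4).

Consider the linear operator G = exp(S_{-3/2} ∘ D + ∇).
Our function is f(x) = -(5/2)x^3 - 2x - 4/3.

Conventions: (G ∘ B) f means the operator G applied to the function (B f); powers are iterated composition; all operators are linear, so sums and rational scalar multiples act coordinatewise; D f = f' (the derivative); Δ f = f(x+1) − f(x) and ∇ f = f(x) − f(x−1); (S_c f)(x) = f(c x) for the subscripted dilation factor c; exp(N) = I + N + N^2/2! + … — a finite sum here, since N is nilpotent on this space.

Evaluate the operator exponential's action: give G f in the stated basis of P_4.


the image equals g(x) = -(5/2)x^3 - (195/8)x^2 + (283/16)x + 959/48

order-1 term: -(195/8)x^2 + (15/2)x - 13/2
order-2 term: (195/16)x + 315/16
order-3 term: 65/8
the series for exp(S_{-3/2} ∘ D + ∇) f terminates at order 3
exp(S_{-3/2} ∘ D + ∇) f = -(5/2)x^3 - (195/8)x^2 + (283/16)x + 959/48


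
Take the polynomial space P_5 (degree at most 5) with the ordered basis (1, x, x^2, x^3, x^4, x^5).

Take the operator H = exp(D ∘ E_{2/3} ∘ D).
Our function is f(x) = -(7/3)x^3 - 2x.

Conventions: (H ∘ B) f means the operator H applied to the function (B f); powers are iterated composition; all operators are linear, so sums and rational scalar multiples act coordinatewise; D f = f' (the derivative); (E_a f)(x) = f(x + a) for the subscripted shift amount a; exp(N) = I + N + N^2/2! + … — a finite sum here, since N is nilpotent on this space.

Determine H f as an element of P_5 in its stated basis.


the result is g(x) = -(7/3)x^3 - 16x - 28/3

order-1 term: -14x - 28/3
the series for exp(D ∘ E_{2/3} ∘ D) f terminates at order 1
exp(D ∘ E_{2/3} ∘ D) f = -(7/3)x^3 - 16x - 28/3


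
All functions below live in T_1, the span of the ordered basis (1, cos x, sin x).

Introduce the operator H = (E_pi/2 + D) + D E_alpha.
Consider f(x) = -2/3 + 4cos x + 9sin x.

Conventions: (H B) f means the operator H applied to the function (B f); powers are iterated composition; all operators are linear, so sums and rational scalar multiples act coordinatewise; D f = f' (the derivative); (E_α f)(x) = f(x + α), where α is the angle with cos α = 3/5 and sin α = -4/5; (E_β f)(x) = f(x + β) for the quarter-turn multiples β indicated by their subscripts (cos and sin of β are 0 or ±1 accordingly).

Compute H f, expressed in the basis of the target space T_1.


the result is g(x) = -2/3 + (133/5)cos x - (16/5)sin x

E_pi/2 f = -2/3 + 9cos x - 4sin x
D f = 9cos x - 4sin x
(E_pi/2 + D) f = -2/3 + 18cos x - 8sin x
E_alpha f = -2/3 - (24/5)cos x + (43/5)sin x
D E_alpha f = (43/5)cos x + (24/5)sin x
((E_pi/2 + D) + D E_alpha) f = -2/3 + (133/5)cos x - (16/5)sin x


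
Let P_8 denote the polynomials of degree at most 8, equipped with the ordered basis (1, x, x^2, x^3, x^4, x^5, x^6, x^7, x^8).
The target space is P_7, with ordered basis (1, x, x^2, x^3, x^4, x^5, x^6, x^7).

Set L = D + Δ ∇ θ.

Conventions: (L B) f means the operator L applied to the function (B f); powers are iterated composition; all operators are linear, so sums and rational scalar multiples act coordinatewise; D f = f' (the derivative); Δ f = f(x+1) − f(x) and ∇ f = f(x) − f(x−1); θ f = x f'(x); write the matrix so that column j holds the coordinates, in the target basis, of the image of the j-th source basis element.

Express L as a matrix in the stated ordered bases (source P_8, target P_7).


the matrix is [[0, 1, 4, 0, 8, 0, 12, 0, 16]; [0, 0, 2, 18, 0, 50, 0, 98, 0]; [0, 0, 0, 3, 48, 0, 180, 0, 448]; [0, 0, 0, 0, 4, 100, 0, 490, 0]; [0, 0, 0, 0, 0, 5, 180, 0, 1120]; [0, 0, 0, 0, 0, 0, 6, 294, 0]; [0, 0, 0, 0, 0, 0, 0, 7, 448]; [0, 0, 0, 0, 0, 0, 0, 0, 8]] (rows listed top to bottom)

image of 1: 0
image of x: 1
image of x^2: 2x + 4
image of x^3: 3x^2 + 18x
image of x^4: 4x^3 + 48x^2 + 8
image of x^5: 5x^4 + 100x^3 + 50x
image of x^6: 6x^5 + 180x^4 + 180x^2 + 12
image of x^7: 7x^6 + 294x^5 + 490x^3 + 98x
image of x^8: 8x^7 + 448x^6 + 1120x^4 + 448x^2 + 16
each image's coordinates form column j of the matrix


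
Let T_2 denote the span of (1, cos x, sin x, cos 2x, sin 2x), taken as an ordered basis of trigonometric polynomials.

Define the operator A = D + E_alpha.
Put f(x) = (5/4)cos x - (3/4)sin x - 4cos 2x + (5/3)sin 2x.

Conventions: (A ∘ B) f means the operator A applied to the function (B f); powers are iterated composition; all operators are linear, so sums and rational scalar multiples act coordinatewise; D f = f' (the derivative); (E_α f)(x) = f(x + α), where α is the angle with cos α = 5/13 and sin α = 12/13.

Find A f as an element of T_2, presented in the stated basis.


D f = -(3/4)cos x - (5/4)sin x + (10/3)cos 2x + 8sin 2x
E_alpha f = -(11/52)cos x - (75/52)sin x + 4cos 2x + (5/3)sin 2x
(D + E_alpha) f = -(25/26)cos x - (35/13)sin x + (22/3)cos 2x + (29/3)sin 2x

the result is g(x) = -(25/26)cos x - (35/13)sin x + (22/3)cos 2x + (29/3)sin 2x


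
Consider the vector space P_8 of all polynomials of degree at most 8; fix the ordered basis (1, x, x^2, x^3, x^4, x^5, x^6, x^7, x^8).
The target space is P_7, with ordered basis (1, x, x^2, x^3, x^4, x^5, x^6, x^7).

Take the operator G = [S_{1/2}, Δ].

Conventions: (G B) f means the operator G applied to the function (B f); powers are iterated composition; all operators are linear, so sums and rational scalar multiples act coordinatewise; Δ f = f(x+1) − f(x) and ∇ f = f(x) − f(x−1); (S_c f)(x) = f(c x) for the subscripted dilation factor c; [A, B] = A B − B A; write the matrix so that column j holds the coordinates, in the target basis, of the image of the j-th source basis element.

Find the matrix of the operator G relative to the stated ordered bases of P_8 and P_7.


image of 1: 0
image of x: 1/2
image of x^2: (1/2)x + 3/4
image of x^3: (3/8)x^2 + (9/8)x + 7/8
image of x^4: (1/4)x^3 + (9/8)x^2 + (7/4)x + 15/16
image of x^5: (5/32)x^4 + (15/16)x^3 + (35/16)x^2 + (75/32)x + 31/32
image of x^6: (3/32)x^5 + (45/64)x^4 + (35/16)x^3 + (225/64)x^2 + (93/32)x + 63/64
image of x^7: (7/128)x^6 + (63/128)x^5 + (245/128)x^4 + (525/128)x^3 + (651/128)x^2 + (441/128)x + 127/128
image of x^8: (1/32)x^7 + (21/64)x^6 + (49/32)x^5 + (525/128)x^4 + (217/32)x^3 + (441/64)x^2 + (127/32)x + 255/256
each image's coordinates form column j of the matrix

the matrix is [[0, 1/2, 3/4, 7/8, 15/16, 31/32, 63/64, 127/128, 255/256]; [0, 0, 1/2, 9/8, 7/4, 75/32, 93/32, 441/128, 127/32]; [0, 0, 0, 3/8, 9/8, 35/16, 225/64, 651/128, 441/64]; [0, 0, 0, 0, 1/4, 15/16, 35/16, 525/128, 217/32]; [0, 0, 0, 0, 0, 5/32, 45/64, 245/128, 525/128]; [0, 0, 0, 0, 0, 0, 3/32, 63/128, 49/32]; [0, 0, 0, 0, 0, 0, 0, 7/128, 21/64]; [0, 0, 0, 0, 0, 0, 0, 0, 1/32]] (rows listed top to bottom)


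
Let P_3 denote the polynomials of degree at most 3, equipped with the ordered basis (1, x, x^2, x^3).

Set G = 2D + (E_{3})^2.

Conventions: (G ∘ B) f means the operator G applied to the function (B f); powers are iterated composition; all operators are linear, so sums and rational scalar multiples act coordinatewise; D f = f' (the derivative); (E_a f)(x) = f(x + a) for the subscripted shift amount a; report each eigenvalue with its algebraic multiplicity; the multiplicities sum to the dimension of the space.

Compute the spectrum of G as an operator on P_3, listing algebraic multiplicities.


λ = 1 (multiplicity 4)

image of 1: 1
image of x: x + 8
image of x^2: x^2 + 16x + 36
image of x^3: x^3 + 24x^2 + 108x + 216
the matrix is upper triangular; its diagonal is (1, 1, 1, 1)
for a triangular matrix the eigenvalues are the diagonal entries, with algebraic multiplicity their repetition count


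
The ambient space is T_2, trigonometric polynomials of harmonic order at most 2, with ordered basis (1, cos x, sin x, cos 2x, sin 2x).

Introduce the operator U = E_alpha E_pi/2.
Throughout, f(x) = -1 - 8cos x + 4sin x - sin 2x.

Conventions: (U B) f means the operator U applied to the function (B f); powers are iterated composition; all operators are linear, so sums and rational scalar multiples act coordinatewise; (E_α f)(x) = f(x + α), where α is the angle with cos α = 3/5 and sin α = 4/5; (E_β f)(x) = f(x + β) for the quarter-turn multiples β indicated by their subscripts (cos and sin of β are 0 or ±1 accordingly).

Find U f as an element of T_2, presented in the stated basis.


the result is g(x) = -1 + (44/5)cos x + (8/5)sin x + (24/25)cos 2x - (7/25)sin 2x

E_pi/2 f = -1 + 4cos x + 8sin x + sin 2x
E_alpha E_pi/2 f = -1 + (44/5)cos x + (8/5)sin x + (24/25)cos 2x - (7/25)sin 2x


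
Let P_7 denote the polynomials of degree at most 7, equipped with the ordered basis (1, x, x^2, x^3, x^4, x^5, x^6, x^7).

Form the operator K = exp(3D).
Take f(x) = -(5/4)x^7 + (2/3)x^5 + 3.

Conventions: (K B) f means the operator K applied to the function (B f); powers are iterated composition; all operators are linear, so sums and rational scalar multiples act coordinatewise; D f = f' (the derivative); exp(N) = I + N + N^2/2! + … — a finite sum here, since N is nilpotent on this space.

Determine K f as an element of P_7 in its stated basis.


order-1 term: -(105/4)x^6 + 10x^4
order-2 term: -(945/4)x^5 + 60x^3
order-3 term: -(4725/4)x^4 + 180x^2
order-4 term: -(14175/4)x^3 + 270x
order-5 term: -(25515/4)x^2 + 162
order-6 term: -(25515/4)x
order-7 term: -10935/4
the series for exp(3D) f terminates at order 7
exp(3D) f = -(5/4)x^7 - (105/4)x^6 - (2827/12)x^5 - (4685/4)x^4 - (13935/4)x^3 - (24795/4)x^2 - (24435/4)x - 10275/4

the result is g(x) = -(5/4)x^7 - (105/4)x^6 - (2827/12)x^5 - (4685/4)x^4 - (13935/4)x^3 - (24795/4)x^2 - (24435/4)x - 10275/4


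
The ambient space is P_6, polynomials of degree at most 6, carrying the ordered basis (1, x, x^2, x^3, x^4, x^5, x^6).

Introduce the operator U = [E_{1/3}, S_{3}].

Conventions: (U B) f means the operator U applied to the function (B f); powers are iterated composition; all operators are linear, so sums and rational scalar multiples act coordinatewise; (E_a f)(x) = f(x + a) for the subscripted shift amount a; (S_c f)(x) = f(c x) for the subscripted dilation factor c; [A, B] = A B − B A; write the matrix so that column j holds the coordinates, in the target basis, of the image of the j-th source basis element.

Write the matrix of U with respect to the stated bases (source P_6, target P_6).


the matrix is [[0, 2/3, 8/9, 26/27, 80/81, 242/243, 728/729]; [0, 0, 4, 8, 104/9, 400/27, 484/27]; [0, 0, 0, 18, 48, 260/3, 400/3]; [0, 0, 0, 0, 72, 240, 520]; [0, 0, 0, 0, 0, 270, 1080]; [0, 0, 0, 0, 0, 0, 972]; [0, 0, 0, 0, 0, 0, 0]] (rows listed top to bottom)

image of 1: 0
image of x: 2/3
image of x^2: 4x + 8/9
image of x^3: 18x^2 + 8x + 26/27
image of x^4: 72x^3 + 48x^2 + (104/9)x + 80/81
image of x^5: 270x^4 + 240x^3 + (260/3)x^2 + (400/27)x + 242/243
image of x^6: 972x^5 + 1080x^4 + 520x^3 + (400/3)x^2 + (484/27)x + 728/729
each image's coordinates form column j of the matrix
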